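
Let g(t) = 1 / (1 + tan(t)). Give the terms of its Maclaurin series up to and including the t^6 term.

122*t^6/45 - 32*t^5/15 + 5*t^4/3 - 4*t^3/3 + t^2 - t + 1

Use the geometric series for the reciprocal, then substitute.
g(0) = 1
g′(0) = -1
g′′(0) = 2
g′′′(0) = -8
g^(4)(0) = 40
g^(5)(0) = -256
g^(6)(0) = 1952
The Taylor polynomial is Σ g^(k)(0)/k! · t^k.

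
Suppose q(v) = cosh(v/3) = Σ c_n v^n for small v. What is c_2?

1/18

Apply the Taylor formula c_k = f^(k)(a)/k!.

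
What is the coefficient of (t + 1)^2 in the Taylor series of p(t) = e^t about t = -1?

e^(-1)/2

[(t + 1)^0] = e^(-1);  [(t + 1)^1] = e^(-1);  [(t + 1)^2] = e^(-1)/2.
So c_2 = p′′(-1)/2! = e^(-1)/2.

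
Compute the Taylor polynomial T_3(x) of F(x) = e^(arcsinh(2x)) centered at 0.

2*x^2 + 2*x + 1

Compose series: expand the inner function first, then feed it into the outer expansion.
[x^0] = 1;  [x^1] = 2;  [x^2] = 2;  [x^3] = 0.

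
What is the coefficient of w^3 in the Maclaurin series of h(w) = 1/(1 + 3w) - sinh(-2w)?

-77/3

Combine the two series term by term.
h(0) = 1
h′(0) = -1
h′′(0) = 18
h′′′(0) = -154
So c_3 = h′′′(0)/3! = -77/3.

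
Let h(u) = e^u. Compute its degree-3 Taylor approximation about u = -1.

(u + 1)^3*e^(-1)/6 + (u + 1)^2*e^(-1)/2 + (u + 1)*e^(-1) + e^(-1)

h(-1) = e^(-1)
h′(-1) = e^(-1)
h′′(-1) = e^(-1)
h′′′(-1) = e^(-1)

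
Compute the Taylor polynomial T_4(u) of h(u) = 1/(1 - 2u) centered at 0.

16*u^4 + 8*u^3 + 4*u^2 + 2*u + 1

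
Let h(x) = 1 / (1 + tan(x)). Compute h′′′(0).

Expand as Σ (-1)^k u^k with u equal to the inner function's series.
From the series, [x^3] h = -4/3; multiply by 3! = 6 to get -8.

-8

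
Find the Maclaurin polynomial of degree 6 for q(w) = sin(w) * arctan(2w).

247*w^6/36 - 3*w^4 + 2*w^2

Expand each factor separately, then convolve coefficients.
[w^0] = 0;  [w^1] = 0;  [w^2] = 2;  [w^3] = 0;  [w^4] = -3;  [w^5] = 0;  [w^6] = 247/36.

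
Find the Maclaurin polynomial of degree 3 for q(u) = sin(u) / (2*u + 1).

Expand 1/(denominator) as a geometric series and multiply by the numerator's series.
q(0) = 0
q′(0) = 1
q′′(0) = -4
q′′′(0) = 23

23*u^3/6 - 2*u^2 + u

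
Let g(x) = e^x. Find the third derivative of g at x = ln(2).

From the series, [(x - ln(2))^3] g = 1/3; multiply by 3! = 6 to get 2.

2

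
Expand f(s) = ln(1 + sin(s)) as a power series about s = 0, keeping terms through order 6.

Plug the Maclaurin series of the inner function into that of the outer and collect terms.

-s^6/45 + s^5/24 - s^4/12 + s^3/6 - s^2/2 + s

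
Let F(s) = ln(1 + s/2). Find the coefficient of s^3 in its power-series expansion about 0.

1/24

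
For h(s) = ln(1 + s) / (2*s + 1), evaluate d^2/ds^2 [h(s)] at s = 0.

-5

Use 1/(1 - r) = Σ r^k on the denominator, then take the Cauchy product.
From the series, [s^2] h = -5/2; multiply by 2! = 2 to get -5.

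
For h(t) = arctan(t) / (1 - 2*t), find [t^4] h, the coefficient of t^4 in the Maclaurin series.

Use 1/(1 - r) = Σ r^k on the denominator, then take the Cauchy product.
h(0) = 0
h′(0) = 1
h′′(0) = 4
h′′′(0) = 22
h^(4)(0) = 176
Then c_k = h^(k)(0)/k! gives each Taylor coefficient.

22/3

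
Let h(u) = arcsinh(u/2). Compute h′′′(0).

From the series, [u^3] h = -1/48; multiply by 3! = 6 to get -1/8.

-1/8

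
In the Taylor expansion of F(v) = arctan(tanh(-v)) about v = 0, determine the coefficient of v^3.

2/3

Compose series: expand the inner function first, then feed it into the outer expansion.
F(0) = 0
F′(0) = -1
F′′(0) = 0
F′′′(0) = 4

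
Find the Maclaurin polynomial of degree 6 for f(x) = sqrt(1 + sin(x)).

Compose series: expand the inner function first, then feed it into the outer expansion.
f(0) = 1
f′(0) = 1/2
f′′(0) = -1/4
f′′′(0) = -1/8
f^(4)(0) = 1/16
f^(5)(0) = 1/32
f^(6)(0) = -1/64

-x^6/46080 + x^5/3840 + x^4/384 - x^3/48 - x^2/8 + x/2 + 1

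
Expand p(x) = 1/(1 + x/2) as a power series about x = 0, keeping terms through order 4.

x^4/16 - x^3/8 + x^2/4 - x/2 + 1

[x^0] = 1;  [x^1] = -1/2;  [x^2] = 1/4;  [x^3] = -1/8;  [x^4] = 1/16.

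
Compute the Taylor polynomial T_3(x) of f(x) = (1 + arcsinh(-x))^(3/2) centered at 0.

5*x^3/16 + 3*x^2/8 - 3*x/2 + 1

Plug the Maclaurin series of the inner function into that of the outer and collect terms.
f(0) = 1
f′(0) = -3/2
f′′(0) = 3/4
f′′′(0) = 15/8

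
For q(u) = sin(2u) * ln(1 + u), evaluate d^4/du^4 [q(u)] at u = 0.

-16

Expand each factor separately, then convolve coefficients.
From the series, [u^4] q = -2/3; multiply by 4! = 24 to get -16.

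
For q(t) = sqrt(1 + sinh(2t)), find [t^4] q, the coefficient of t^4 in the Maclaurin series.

Let u equal the inner series; expand the outer function in u and truncate.
q(0) = 1
q′(0) = 1
q′′(0) = -1
q′′′(0) = 7
q^(4)(0) = -31

-31/24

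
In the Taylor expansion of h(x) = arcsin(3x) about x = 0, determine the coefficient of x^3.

9/2

[x^0] = 0;  [x^1] = 3;  [x^2] = 0;  [x^3] = 9/2.
So c_3 = h′′′(0)/3! = 9/2.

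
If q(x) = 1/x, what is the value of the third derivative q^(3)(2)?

The coefficient of (x - 2)^3 in the expansion is -1/16, so q′′′(2) = 3! * (-1/16) = -3/8.

-3/8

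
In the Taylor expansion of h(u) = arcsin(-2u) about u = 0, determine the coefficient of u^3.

-4/3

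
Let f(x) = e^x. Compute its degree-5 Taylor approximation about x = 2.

f(2) = e^(2)
f′(2) = e^(2)
f′′(2) = e^(2)
f′′′(2) = e^(2)
f^(4)(2) = e^(2)
f^(5)(2) = e^(2)

(x - 2)^5*e^(2)/120 + (x - 2)^4*e^(2)/24 + (x - 2)^3*e^(2)/6 + (x - 2)^2*e^(2)/2 + (x - 2)*e^(2) + e^(2)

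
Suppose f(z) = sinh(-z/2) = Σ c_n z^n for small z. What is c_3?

-1/48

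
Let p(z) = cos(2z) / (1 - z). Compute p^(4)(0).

Take the Cauchy product of the two expansions.
The coefficient of z^4 in the expansion is -1/3, so p^(4)(0) = 4! * (-1/3) = -8.

-8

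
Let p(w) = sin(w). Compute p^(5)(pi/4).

sqrt(2)/2

Compute the successive derivatives at the expansion point and divide by k!.
The coefficient of (w - pi/4)^5 in the expansion is sqrt(2)/240, so p^(5)(pi/4) = 5! * (sqrt(2)/240) = sqrt(2)/2.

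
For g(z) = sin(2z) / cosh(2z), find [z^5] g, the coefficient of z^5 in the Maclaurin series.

Write the quotient as an unknown series and match coefficients against numerator = denominator · series.
[z^0] = 0;  [z^1] = 2;  [z^2] = 0;  [z^3] = -16/3;  [z^4] = 0;  [z^5] = 48/5.
So c_5 = g^(5)(0)/5! = 48/5.

48/5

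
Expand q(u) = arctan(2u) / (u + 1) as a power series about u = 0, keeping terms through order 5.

86*u^5/15 + 2*u^4/3 - 2*u^3/3 - 2*u^2 + 2*u

Use 1/(1 - r) = Σ r^k on the denominator, then take the Cauchy product.
q(0) = 0
q′(0) = 2
q′′(0) = -4
q′′′(0) = -4
q^(4)(0) = 16
q^(5)(0) = 688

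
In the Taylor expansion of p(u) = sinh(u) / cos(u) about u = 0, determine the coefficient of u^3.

Divide the numerator series by the denominator series (power-series long division).
p(0) = 0
p′(0) = 1
p′′(0) = 0
p′′′(0) = 4
Then c_k = p^(k)(0)/k! gives each Taylor coefficient.

2/3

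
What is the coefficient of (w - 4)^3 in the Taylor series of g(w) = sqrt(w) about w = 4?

1/512

c_3 = g′′′(4)/3! = 1/512.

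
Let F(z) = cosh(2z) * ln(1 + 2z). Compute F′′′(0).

Take the Cauchy product of the two expansions.
The coefficient of z^3 in the expansion is 20/3, so F′′′(0) = 3! * (20/3) = 40.

40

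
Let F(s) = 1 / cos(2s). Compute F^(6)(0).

Write the quotient as an unknown series and match coefficients against numerator = denominator · series.
From the series, [s^6] F = 244/45; multiply by 6! = 720 to get 3904.

3904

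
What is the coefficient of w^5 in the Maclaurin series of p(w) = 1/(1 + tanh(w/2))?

Plug the Maclaurin series of the inner function into that of the outer and collect terms.
[w^0] = 1;  [w^1] = -1/2;  [w^2] = 1/4;  [w^3] = -1/12;  [w^4] = 1/48;  [w^5] = -1/240.

-1/240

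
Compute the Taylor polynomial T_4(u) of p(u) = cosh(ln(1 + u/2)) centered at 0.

Substitute the inner expansion into the outer series and collect powers.
p(0) = 1
p′(0) = 0
p′′(0) = 1/4
p′′′(0) = -3/8
p^(4)(0) = 3/4

u^4/32 - u^3/16 + u^2/8 + 1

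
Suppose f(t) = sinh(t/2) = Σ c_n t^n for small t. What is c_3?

f(0) = 0
f′(0) = 1/2
f′′(0) = 0
f′′′(0) = 1/8

1/48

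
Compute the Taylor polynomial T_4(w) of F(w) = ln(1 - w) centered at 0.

-w^4/4 - w^3/3 - w^2/2 - w

Differentiate repeatedly and evaluate at the center.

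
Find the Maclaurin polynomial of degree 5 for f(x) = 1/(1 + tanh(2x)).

-64*x^5/15 + 16*x^4/3 - 16*x^3/3 + 4*x^2 - 2*x + 1

Substitute the inner expansion into the outer series and collect powers.
f(0) = 1
f′(0) = -2
f′′(0) = 8
f′′′(0) = -32
f^(4)(0) = 128
f^(5)(0) = -512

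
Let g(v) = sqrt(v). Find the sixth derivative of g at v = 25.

-189/625000000

Use the known series and substitute for the argument.
From the series, [(v - 25)^6] g = -21/50000000000; multiply by 6! = 720 to get -189/625000000.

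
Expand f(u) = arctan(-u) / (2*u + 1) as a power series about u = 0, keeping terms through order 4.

Expand 1/(denominator) as a geometric series and multiply by the numerator's series.
[u^0] = 0;  [u^1] = -1;  [u^2] = 2;  [u^3] = -11/3;  [u^4] = 22/3.

22*u^4/3 - 11*u^3/3 + 2*u^2 - u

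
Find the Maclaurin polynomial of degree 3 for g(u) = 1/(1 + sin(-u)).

Let u equal the inner series; expand the outer function in u and truncate.

5*u^3/6 + u^2 + u + 1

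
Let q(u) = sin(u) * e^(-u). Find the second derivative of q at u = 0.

Expand each factor separately, then convolve coefficients.
The coefficient of u^2 in the expansion is -1, so q′′(0) = 2! * (-1) = -2.

-2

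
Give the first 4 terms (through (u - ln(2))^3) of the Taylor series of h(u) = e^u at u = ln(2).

h(ln(2)) = 2
h′(ln(2)) = 2
h′′(ln(2)) = 2
h′′′(ln(2)) = 2

(u - ln(2))^3/3 + (u - ln(2))^2 + 2*(u - ln(2)) + 2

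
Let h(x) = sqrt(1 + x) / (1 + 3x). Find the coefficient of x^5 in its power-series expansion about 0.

-50795/256

Write out both Maclaurin series and multiply, keeping only the needed powers.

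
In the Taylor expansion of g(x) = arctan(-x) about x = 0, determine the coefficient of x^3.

1/3

g(0) = 0
g′(0) = -1
g′′(0) = 0
g′′′(0) = 2
Dividing each by k! gives the coefficients c_0, ..., c_3.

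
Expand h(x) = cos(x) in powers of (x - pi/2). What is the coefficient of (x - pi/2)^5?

-1/120

h(pi/2) = 0
h′(pi/2) = -1
h′′(pi/2) = 0
h′′′(pi/2) = 1
h^(4)(pi/2) = 0
h^(5)(pi/2) = -1
So c_5 = h^(5)(pi/2)/5! = -1/120.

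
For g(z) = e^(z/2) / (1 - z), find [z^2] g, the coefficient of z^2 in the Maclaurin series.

13/8

Expand each factor separately, then convolve coefficients.
[z^0] = 1;  [z^1] = 3/2;  [z^2] = 13/8.
So c_2 = g′′(0)/2! = 13/8.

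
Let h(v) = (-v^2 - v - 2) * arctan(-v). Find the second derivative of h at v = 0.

2

Shift and add copies of the series according to the polynomial's terms.
From the series, [v^2] h = 1; multiply by 2! = 2 to get 2.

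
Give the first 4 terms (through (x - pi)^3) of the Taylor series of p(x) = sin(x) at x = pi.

Compute the successive derivatives at the expansion point and divide by k!.
p(pi) = 0
p′(pi) = -1
p′′(pi) = 0
p′′′(pi) = 1
The Taylor polynomial is Σ p^(k)(pi)/k! · (x - pi)^k.

(x - pi)^3/6 - (x - pi)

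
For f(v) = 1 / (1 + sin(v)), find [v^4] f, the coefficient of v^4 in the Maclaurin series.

Expand as Σ (-1)^k u^k with u equal to the inner function's series.
[v^0] = 1;  [v^1] = -1;  [v^2] = 1;  [v^3] = -5/6;  [v^4] = 2/3.
So c_4 = f^(4)(0)/4! = 2/3.

2/3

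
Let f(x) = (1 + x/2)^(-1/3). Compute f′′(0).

1/9

The coefficient of x^2 in the expansion is 1/18, so f′′(0) = 2! * (1/18) = 1/9.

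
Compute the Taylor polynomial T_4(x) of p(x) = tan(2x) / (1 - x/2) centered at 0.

19*x^4/12 + 19*x^3/6 + x^2 + 2*x

Multiply the two series term by term and collect like powers.
p(0) = 0
p′(0) = 2
p′′(0) = 2
p′′′(0) = 19
p^(4)(0) = 38
Dividing each by k! gives the coefficients c_0, ..., c_4.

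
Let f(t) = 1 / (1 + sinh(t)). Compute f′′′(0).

Use the geometric series for the reciprocal, then substitute.
The coefficient of t^3 in the expansion is -7/6, so f′′′(0) = 3! * (-7/6) = -7.

-7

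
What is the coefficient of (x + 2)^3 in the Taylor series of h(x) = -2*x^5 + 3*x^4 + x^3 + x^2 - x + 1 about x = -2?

Apply the Taylor formula c_k = f^(k)(a)/k!.
h(-2) = 111
h′(-2) = -249
h′′(-2) = 454
h′′′(-2) = -618
So c_3 = h′′′(-2)/3! = -103.

-103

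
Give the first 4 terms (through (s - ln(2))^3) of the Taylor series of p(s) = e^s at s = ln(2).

p(ln(2)) = 2
p′(ln(2)) = 2
p′′(ln(2)) = 2
p′′′(ln(2)) = 2

(s - ln(2))^3/3 + (s - ln(2))^2 + 2*(s - ln(2)) + 2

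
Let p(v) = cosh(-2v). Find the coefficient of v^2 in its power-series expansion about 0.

[v^0] = 1;  [v^1] = 0;  [v^2] = 2.

2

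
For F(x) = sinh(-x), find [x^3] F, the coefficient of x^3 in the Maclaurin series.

Compute the successive derivatives at the expansion point and divide by k!.
[x^0] = 0;  [x^1] = -1;  [x^2] = 0;  [x^3] = -1/6.
So c_3 = F′′′(0)/3! = -1/6.

-1/6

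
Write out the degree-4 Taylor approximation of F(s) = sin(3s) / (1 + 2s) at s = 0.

-15*s^4 + 15*s^3/2 - 6*s^2 + 3*s

Take the Cauchy product of the two expansions.
[s^0] = 0;  [s^1] = 3;  [s^2] = -6;  [s^3] = 15/2;  [s^4] = -15.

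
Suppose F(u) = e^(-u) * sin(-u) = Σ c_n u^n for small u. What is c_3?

Take the Cauchy product of the two expansions.
F(0) = 0
F′(0) = -1
F′′(0) = 2
F′′′(0) = -2

-1/3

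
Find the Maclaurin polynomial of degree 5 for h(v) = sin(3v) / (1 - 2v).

Expand each factor separately, then convolve coefficients.
[v^0] = 0;  [v^1] = 3;  [v^2] = 6;  [v^3] = 15/2;  [v^4] = 15;  [v^5] = 1281/40.

1281*v^5/40 + 15*v^4 + 15*v^3/2 + 6*v^2 + 3*v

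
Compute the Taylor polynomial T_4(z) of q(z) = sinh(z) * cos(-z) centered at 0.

-z^3/3 + z

Expand each factor separately, then convolve coefficients.
q(0) = 0
q′(0) = 1
q′′(0) = 0
q′′′(0) = -2
q^(4)(0) = 0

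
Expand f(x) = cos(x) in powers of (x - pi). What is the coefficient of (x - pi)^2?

f(pi) = -1
f′(pi) = 0
f′′(pi) = 1
The Taylor polynomial is Σ f^(k)(pi)/k! · (x - pi)^k.

1/2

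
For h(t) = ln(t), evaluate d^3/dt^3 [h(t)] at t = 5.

2/125

The coefficient of (t - 5)^3 in the expansion is 1/375, so h′′′(5) = 3! * (1/375) = 2/125.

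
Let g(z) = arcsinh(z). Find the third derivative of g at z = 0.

The coefficient of z^3 in the expansion is -1/6, so g′′′(0) = 3! * (-1/6) = -1.

-1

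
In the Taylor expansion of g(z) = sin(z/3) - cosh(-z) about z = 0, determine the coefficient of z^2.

Combine the two series term by term.
g(0) = -1
g′(0) = 1/3
g′′(0) = -1

-1/2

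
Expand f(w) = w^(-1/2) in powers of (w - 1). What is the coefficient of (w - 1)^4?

f(1) = 1
f′(1) = -1/2
f′′(1) = 3/4
f′′′(1) = -15/8
f^(4)(1) = 105/16
So c_4 = f^(4)(1)/4! = 35/128.

35/128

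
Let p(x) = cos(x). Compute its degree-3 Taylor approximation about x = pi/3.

Differentiate repeatedly and evaluate at the center.
p(pi/3) = 1/2
p′(pi/3) = -sqrt(3)/2
p′′(pi/3) = -1/2
p′′′(pi/3) = sqrt(3)/2

sqrt(3)*(x - pi/3)^3/12 - (x - pi/3)^2/4 - sqrt(3)*(x - pi/3)/2 + 1/2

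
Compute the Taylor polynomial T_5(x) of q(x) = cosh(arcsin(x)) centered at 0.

5*x^4/24 + x^2/2 + 1

Compose series: expand the inner function first, then feed it into the outer expansion.
[x^0] = 1;  [x^1] = 0;  [x^2] = 1/2;  [x^3] = 0;  [x^4] = 5/24;  [x^5] = 0.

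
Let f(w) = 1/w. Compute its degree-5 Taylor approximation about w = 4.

Apply the Taylor formula c_k = f^(k)(a)/k!.
f(4) = 1/4
f′(4) = -1/16
f′′(4) = 1/32
f′′′(4) = -3/128
f^(4)(4) = 3/128
f^(5)(4) = -15/512

-(w - 4)^5/4096 + (w - 4)^4/1024 - (w - 4)^3/256 + (w - 4)^2/64 - (w - 4)/16 + 1/4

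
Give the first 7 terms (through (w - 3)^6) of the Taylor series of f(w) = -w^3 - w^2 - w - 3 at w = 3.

-(w - 3)^3 - 10*(w - 3)^2 - 34*(w - 3) - 42

Use the known series and substitute for the argument.
f(3) = -42
f′(3) = -34
f′′(3) = -20
f′′′(3) = -6
f^(4)(3) = 0
f^(5)(3) = 0
f^(6)(3) = 0
The Taylor polynomial is Σ f^(k)(3)/k! · (w - 3)^k.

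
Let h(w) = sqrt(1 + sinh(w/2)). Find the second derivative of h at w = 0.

-1/16

Compose series: expand the inner function first, then feed it into the outer expansion.
The coefficient of w^2 in the expansion is -1/32, so h′′(0) = 2! * (-1/32) = -1/16.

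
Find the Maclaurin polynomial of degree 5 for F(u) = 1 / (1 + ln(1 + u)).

-347*u^5/60 + 11*u^4/3 - 7*u^3/3 + 3*u^2/2 - u + 1

Expand as Σ (-1)^k u^k with u equal to the inner function's series.
F(0) = 1
F′(0) = -1
F′′(0) = 3
F′′′(0) = -14
F^(4)(0) = 88
F^(5)(0) = -694
Then c_k = F^(k)(0)/k! gives each Taylor coefficient.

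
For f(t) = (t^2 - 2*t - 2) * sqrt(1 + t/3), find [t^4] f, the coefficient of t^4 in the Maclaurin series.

-91/5184

Distribute the polynomial across the series and collect like powers.
f(0) = -2
f′(0) = -7/3
f′′(0) = 25/18
f′′′(0) = 41/36
f^(4)(0) = -91/216
The Taylor polynomial is Σ f^(k)(0)/k! · t^k.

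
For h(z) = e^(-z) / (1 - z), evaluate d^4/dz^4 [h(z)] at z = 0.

9

Expand each factor separately, then convolve coefficients.
The coefficient of z^4 in the expansion is 3/8, so h^(4)(0) = 4! * (3/8) = 9.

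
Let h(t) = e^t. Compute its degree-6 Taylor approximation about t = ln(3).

(t - ln(3))^6/240 + (t - ln(3))^5/40 + (t - ln(3))^4/8 + (t - ln(3))^3/2 + 3*(t - ln(3))^2/2 + 3*(t - ln(3)) + 3

h(ln(3)) = 3
h′(ln(3)) = 3
h′′(ln(3)) = 3
h′′′(ln(3)) = 3
h^(4)(ln(3)) = 3
h^(5)(ln(3)) = 3
h^(6)(ln(3)) = 3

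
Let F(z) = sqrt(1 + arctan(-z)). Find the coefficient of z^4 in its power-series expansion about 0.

Substitute the inner expansion into the outer series and collect powers.

17/384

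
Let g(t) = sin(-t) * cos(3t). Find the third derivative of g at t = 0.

Write out both Maclaurin series and multiply, keeping only the needed powers.
From the series, [t^3] g = 14/3; multiply by 3! = 6 to get 28.

28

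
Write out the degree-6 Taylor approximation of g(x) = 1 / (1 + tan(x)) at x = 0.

Expand as Σ (-1)^k u^k with u equal to the inner function's series.

122*x^6/45 - 32*x^5/15 + 5*x^4/3 - 4*x^3/3 + x^2 - x + 1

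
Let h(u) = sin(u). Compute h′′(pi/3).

-sqrt(3)/2

The coefficient of (u - pi/3)^2 in the expansion is -sqrt(3)/4, so h′′(pi/3) = 2! * (-sqrt(3)/4) = -sqrt(3)/2.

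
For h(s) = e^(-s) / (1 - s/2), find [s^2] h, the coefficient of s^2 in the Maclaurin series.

1/4

Take the Cauchy product of the two expansions.
h(0) = 1
h′(0) = -1/2
h′′(0) = 1/2
So c_2 = h′′(0)/2! = 1/4.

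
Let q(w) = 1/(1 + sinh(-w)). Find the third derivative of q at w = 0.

Plug the Maclaurin series of the inner function into that of the outer and collect terms.
The coefficient of w^3 in the expansion is 7/6, so q′′′(0) = 3! * (7/6) = 7.

7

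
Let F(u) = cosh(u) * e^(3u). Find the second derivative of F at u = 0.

Take the Cauchy product of the two expansions.
From the series, [u^2] F = 5; multiply by 2! = 2 to get 10.

10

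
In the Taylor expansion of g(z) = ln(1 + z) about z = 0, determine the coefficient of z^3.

[z^0] = 0;  [z^1] = 1;  [z^2] = -1/2;  [z^3] = 1/3.

1/3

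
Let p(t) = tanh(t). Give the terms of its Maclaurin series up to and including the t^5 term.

2*t^5/15 - t^3/3 + t

p(0) = 0
p′(0) = 1
p′′(0) = 0
p′′′(0) = -2
p^(4)(0) = 0
p^(5)(0) = 16
Dividing each by k! gives the coefficients c_0, ..., c_5.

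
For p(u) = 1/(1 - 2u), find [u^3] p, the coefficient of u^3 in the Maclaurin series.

Apply the Taylor formula c_k = f^(k)(a)/k!.
p(0) = 1
p′(0) = 2
p′′(0) = 8
p′′′(0) = 48

8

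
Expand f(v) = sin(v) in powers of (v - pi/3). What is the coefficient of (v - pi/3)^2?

f(pi/3) = sqrt(3)/2
f′(pi/3) = 1/2
f′′(pi/3) = -sqrt(3)/2
Dividing each by k! gives the coefficients c_0, ..., c_2.

-sqrt(3)/4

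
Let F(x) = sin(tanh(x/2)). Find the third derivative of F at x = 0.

-3/8

Plug the Maclaurin series of the inner function into that of the outer and collect terms.
From the series, [x^3] F = -1/16; multiply by 3! = 6 to get -3/8.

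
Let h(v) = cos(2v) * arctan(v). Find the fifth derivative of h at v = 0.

184

Write out both Maclaurin series and multiply, keeping only the needed powers.
From the series, [v^5] h = 23/15; multiply by 5! = 120 to get 184.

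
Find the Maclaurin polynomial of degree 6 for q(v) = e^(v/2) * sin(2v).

Expand each factor separately, then convolve coefficients.

611*v^6/5760 + 101*v^5/960 - 5*v^4/8 - 13*v^3/12 + v^2 + 2*v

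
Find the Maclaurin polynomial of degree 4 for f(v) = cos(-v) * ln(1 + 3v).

-18*v^4 + 15*v^3/2 - 9*v^2/2 + 3*v

Expand each factor separately, then convolve coefficients.
f(0) = 0
f′(0) = 3
f′′(0) = -9
f′′′(0) = 45
f^(4)(0) = -432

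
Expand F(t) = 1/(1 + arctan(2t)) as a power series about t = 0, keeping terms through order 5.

Plug the Maclaurin series of the inner function into that of the outer and collect terms.
[t^0] = 1;  [t^1] = -2;  [t^2] = 4;  [t^3] = -16/3;  [t^4] = 16/3;  [t^5] = -32/5.

-32*t^5/5 + 16*t^4/3 - 16*t^3/3 + 4*t^2 - 2*t + 1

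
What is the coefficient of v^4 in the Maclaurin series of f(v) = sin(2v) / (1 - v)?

Take the Cauchy product of the two expansions.
So c_4 = f^(4)(0)/4! = 2/3.

2/3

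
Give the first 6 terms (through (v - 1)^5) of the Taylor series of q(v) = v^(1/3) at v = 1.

Compute the successive derivatives at the expansion point and divide by k!.
q(1) = 1
q′(1) = 1/3
q′′(1) = -2/9
q′′′(1) = 10/27
q^(4)(1) = -80/81
q^(5)(1) = 880/243
Dividing each by k! gives the coefficients c_0, ..., c_5.

22*(v - 1)^5/729 - 10*(v - 1)^4/243 + 5*(v - 1)^3/81 - (v - 1)^2/9 + (v - 1)/3 + 1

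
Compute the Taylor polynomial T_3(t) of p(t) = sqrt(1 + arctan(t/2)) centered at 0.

-5*t^3/384 - t^2/32 + t/4 + 1

Plug the Maclaurin series of the inner function into that of the outer and collect terms.
[t^0] = 1;  [t^1] = 1/4;  [t^2] = -1/32;  [t^3] = -5/384.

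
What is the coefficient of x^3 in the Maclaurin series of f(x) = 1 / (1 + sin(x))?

Write 1/(1+u) = 1 - u + u^2 - u^3 + ... and substitute the series for u.
f(0) = 1
f′(0) = -1
f′′(0) = 2
f′′′(0) = -5
So c_3 = f′′′(0)/3! = -5/6.

-5/6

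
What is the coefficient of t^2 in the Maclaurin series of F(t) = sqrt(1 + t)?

-1/8

c_2 = F′′(0)/2! = -1/8.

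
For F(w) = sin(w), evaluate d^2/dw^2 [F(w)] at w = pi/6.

Apply the Taylor formula c_k = f^(k)(a)/k!.
The coefficient of (w - pi/6)^2 in the expansion is -1/4, so F′′(pi/6) = 2! * (-1/4) = -1/2.

-1/2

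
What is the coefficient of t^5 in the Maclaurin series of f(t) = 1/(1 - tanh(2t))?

64/15

Let u equal the inner series; expand the outer function in u and truncate.
f(0) = 1
f′(0) = 2
f′′(0) = 8
f′′′(0) = 32
f^(4)(0) = 128
f^(5)(0) = 512
The Taylor polynomial is Σ f^(k)(0)/k! · t^k.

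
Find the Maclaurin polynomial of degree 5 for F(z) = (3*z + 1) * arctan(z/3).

z^5/1215 - z^4/27 - z^3/81 + z^2 + z/3

Shift and add copies of the series according to the polynomial's terms.
F(0) = 0
F′(0) = 1/3
F′′(0) = 2
F′′′(0) = -2/27
F^(4)(0) = -8/9
F^(5)(0) = 8/81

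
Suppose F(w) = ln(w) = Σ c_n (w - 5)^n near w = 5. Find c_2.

[(w - 5)^0] = ln(5);  [(w - 5)^1] = 1/5;  [(w - 5)^2] = -1/50.

-1/50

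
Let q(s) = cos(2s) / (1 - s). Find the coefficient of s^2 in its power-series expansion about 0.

-1

Take the Cauchy product of the two expansions.
[s^0] = 1;  [s^1] = 1;  [s^2] = -1.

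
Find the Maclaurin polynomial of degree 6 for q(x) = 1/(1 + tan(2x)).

7808*x^6/45 - 1024*x^5/15 + 80*x^4/3 - 32*x^3/3 + 4*x^2 - 2*x + 1

Plug the Maclaurin series of the inner function into that of the outer and collect terms.
[x^0] = 1;  [x^1] = -2;  [x^2] = 4;  [x^3] = -32/3;  [x^4] = 80/3;  [x^5] = -1024/15;  [x^6] = 7808/45.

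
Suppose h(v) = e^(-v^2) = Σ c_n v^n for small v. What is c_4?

h(0) = 1
h′(0) = 0
h′′(0) = -2
h′′′(0) = 0
h^(4)(0) = 12

1/2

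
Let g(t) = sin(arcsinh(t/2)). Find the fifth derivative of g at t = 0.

Substitute the inner expansion into the outer series and collect powers.
The coefficient of t^5 in the expansion is 1/192, so g^(5)(0) = 5! * (1/192) = 5/8.

5/8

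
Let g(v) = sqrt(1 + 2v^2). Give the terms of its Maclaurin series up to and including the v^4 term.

-v^4/2 + v^2 + 1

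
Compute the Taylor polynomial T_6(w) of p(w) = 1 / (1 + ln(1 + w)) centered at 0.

3289*w^6/360 - 347*w^5/60 + 11*w^4/3 - 7*w^3/3 + 3*w^2/2 - w + 1

Use the geometric series for the reciprocal, then substitute.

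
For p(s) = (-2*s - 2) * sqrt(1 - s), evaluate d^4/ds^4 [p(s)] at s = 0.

Distribute the polynomial across the series and collect like powers.
The coefficient of s^4 in the expansion is 13/64, so p^(4)(0) = 4! * (13/64) = 39/8.

39/8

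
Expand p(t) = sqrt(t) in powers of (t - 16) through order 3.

(t - 16)^3/16384 - (t - 16)^2/512 + (t - 16)/8 + 4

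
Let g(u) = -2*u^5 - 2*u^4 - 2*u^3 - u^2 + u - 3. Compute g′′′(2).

-588

The coefficient of (u - 2)^3 in the expansion is -98, so g′′′(2) = 3! * (-98) = -588.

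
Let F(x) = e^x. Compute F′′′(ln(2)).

2

Compute the successive derivatives at the expansion point and divide by k!.
From the series, [(x - ln(2))^3] F = 1/3; multiply by 3! = 6 to get 2.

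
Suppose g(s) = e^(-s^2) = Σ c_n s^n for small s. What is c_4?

Apply the Taylor formula c_k = f^(k)(a)/k!.
[s^0] = 1;  [s^1] = 0;  [s^2] = -1;  [s^3] = 0;  [s^4] = 1/2.

1/2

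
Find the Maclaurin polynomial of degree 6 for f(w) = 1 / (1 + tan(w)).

122*w^6/45 - 32*w^5/15 + 5*w^4/3 - 4*w^3/3 + w^2 - w + 1

Expand as Σ (-1)^k u^k with u equal to the inner function's series.
f(0) = 1
f′(0) = -1
f′′(0) = 2
f′′′(0) = -8
f^(4)(0) = 40
f^(5)(0) = -256
f^(6)(0) = 1952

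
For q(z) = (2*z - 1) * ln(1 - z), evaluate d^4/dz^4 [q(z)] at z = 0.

-10

Distribute the polynomial across the series and collect like powers.
From the series, [z^4] q = -5/12; multiply by 4! = 24 to get -10.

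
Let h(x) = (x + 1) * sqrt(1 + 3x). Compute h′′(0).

3/4

Multiply each power in the prefactor through the base expansion.
From the series, [x^2] h = 3/8; multiply by 2! = 2 to get 3/4.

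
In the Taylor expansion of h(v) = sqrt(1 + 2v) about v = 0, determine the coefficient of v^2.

-1/2

[v^0] = 1;  [v^1] = 1;  [v^2] = -1/2.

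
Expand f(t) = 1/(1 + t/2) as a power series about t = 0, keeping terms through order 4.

t^4/16 - t^3/8 + t^2/4 - t/2 + 1

Apply the Taylor formula c_k = f^(k)(a)/k!.
f(0) = 1
f′(0) = -1/2
f′′(0) = 1/2
f′′′(0) = -3/4
f^(4)(0) = 3/2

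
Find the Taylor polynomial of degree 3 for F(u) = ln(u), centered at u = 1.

Use the known series and substitute for the argument.
F(1) = 0
F′(1) = 1
F′′(1) = -1
F′′′(1) = 2

(u - 1)^3/3 - (u - 1)^2/2 + (u - 1)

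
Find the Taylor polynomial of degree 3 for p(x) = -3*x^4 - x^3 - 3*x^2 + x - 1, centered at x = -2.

23*(x + 2)^3 - 69*(x + 2)^2 + 97*(x + 2) - 55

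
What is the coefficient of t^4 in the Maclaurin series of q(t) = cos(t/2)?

1/384

q(0) = 1
q′(0) = 0
q′′(0) = -1/4
q′′′(0) = 0
q^(4)(0) = 1/16
The Taylor polynomial is Σ q^(k)(0)/k! · t^k.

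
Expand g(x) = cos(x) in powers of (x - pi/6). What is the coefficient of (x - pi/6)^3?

1/12

Differentiate repeatedly and evaluate at the center.
g(pi/6) = sqrt(3)/2
g′(pi/6) = -1/2
g′′(pi/6) = -sqrt(3)/2
g′′′(pi/6) = 1/2
Then c_k = g^(k)(pi/6)/k! gives each Taylor coefficient.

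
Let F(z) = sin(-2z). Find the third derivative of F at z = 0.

From the series, [z^3] F = 4/3; multiply by 3! = 6 to get 8.

8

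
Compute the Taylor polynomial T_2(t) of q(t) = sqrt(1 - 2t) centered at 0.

q(0) = 1
q′(0) = -1
q′′(0) = -1

-t^2/2 - t + 1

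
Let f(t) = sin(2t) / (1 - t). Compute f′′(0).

4

Write out both Maclaurin series and multiply, keeping only the needed powers.
The coefficient of t^2 in the expansion is 2, so f′′(0) = 2! * (2) = 4.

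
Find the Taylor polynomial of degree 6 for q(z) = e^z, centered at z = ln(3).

q(ln(3)) = 3
q′(ln(3)) = 3
q′′(ln(3)) = 3
q′′′(ln(3)) = 3
q^(4)(ln(3)) = 3
q^(5)(ln(3)) = 3
q^(6)(ln(3)) = 3

(z - ln(3))^6/240 + (z - ln(3))^5/40 + (z - ln(3))^4/8 + (z - ln(3))^3/2 + 3*(z - ln(3))^2/2 + 3*(z - ln(3)) + 3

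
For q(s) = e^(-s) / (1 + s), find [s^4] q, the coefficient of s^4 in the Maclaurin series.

65/24

Write out both Maclaurin series and multiply, keeping only the needed powers.
q(0) = 1
q′(0) = -2
q′′(0) = 5
q′′′(0) = -16
q^(4)(0) = 65
So c_4 = q^(4)(0)/4! = 65/24.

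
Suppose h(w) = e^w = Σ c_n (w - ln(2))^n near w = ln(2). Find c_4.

1/12

h(ln(2)) = 2
h′(ln(2)) = 2
h′′(ln(2)) = 2
h′′′(ln(2)) = 2
h^(4)(ln(2)) = 2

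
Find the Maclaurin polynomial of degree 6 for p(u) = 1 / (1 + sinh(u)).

Write 1/(1+u) = 1 - u + u^2 - u^3 + ... and substitute the series for u.
[u^0] = 1;  [u^1] = -1;  [u^2] = 1;  [u^3] = -7/6;  [u^4] = 4/3;  [u^5] = -181/120;  [u^6] = 77/45.

77*u^6/45 - 181*u^5/120 + 4*u^4/3 - 7*u^3/6 + u^2 - u + 1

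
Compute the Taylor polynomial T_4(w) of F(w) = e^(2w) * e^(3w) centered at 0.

625*w^4/24 + 125*w^3/6 + 25*w^2/2 + 5*w + 1

Write out both Maclaurin series and multiply, keeping only the needed powers.
F(0) = 1
F′(0) = 5
F′′(0) = 25
F′′′(0) = 125
F^(4)(0) = 625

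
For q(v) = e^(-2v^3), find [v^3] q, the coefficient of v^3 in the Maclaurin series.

-2

Compute the successive derivatives at the expansion point and divide by k!.
q(0) = 1
q′(0) = 0
q′′(0) = 0
q′′′(0) = -12
So c_3 = q′′′(0)/3! = -2.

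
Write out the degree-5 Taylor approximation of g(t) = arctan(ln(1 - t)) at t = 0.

Compose series: expand the inner function first, then feed it into the outer expansion.
g(0) = 0
g′(0) = -1
g′′(0) = -1
g′′′(0) = 0
g^(4)(0) = 6
g^(5)(0) = 22

11*t^5/60 + t^4/4 - t^2/2 - t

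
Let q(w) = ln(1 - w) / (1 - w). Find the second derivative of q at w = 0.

-3

Multiply the numerator's expansion by the denominator's geometric series.
The coefficient of w^2 in the expansion is -3/2, so q′′(0) = 2! * (-3/2) = -3.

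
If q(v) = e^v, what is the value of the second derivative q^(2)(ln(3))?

3

Apply the Taylor formula c_k = f^(k)(a)/k!.
From the series, [(v - ln(3))^2] q = 3/2; multiply by 2! = 2 to get 3.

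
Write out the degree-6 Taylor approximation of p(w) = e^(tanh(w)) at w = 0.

Substitute the inner expansion into the outer series and collect powers.
[w^0] = 1;  [w^1] = 1;  [w^2] = 1/2;  [w^3] = -1/6;  [w^4] = -7/24;  [w^5] = -1/40;  [w^6] = 97/720.

97*w^6/720 - w^5/40 - 7*w^4/24 - w^3/6 + w^2/2 + w + 1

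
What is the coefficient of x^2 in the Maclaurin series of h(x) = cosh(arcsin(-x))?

1/2

Let u equal the inner series; expand the outer function in u and truncate.
h(0) = 1
h′(0) = 0
h′′(0) = 1
The Taylor polynomial is Σ h^(k)(0)/k! · x^k.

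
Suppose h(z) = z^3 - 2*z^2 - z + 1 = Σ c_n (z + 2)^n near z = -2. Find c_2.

-8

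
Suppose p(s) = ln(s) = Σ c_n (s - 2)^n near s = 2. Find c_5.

1/160

c_5 = p^(5)(2)/5! = 1/160.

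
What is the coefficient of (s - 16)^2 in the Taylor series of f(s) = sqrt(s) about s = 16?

-1/512

[(s - 16)^0] = 4;  [(s - 16)^1] = 1/8;  [(s - 16)^2] = -1/512.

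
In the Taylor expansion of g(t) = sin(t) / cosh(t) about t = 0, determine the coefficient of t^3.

-2/3

Divide the numerator series by the denominator series (power-series long division).
g(0) = 0
g′(0) = 1
g′′(0) = 0
g′′′(0) = -4
Then c_k = g^(k)(0)/k! gives each Taylor coefficient.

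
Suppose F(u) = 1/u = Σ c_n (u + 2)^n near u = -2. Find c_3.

-1/16

F(-2) = -1/2
F′(-2) = -1/4
F′′(-2) = -1/4
F′′′(-2) = -3/8
Then c_k = F^(k)(-2)/k! gives each Taylor coefficient.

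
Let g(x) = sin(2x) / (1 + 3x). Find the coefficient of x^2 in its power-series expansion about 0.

-6

Expand each factor separately, then convolve coefficients.
[x^0] = 0;  [x^1] = 2;  [x^2] = -6.
So c_2 = g′′(0)/2! = -6.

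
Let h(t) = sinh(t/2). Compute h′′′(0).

Use the known series and substitute for the argument.
From the series, [t^3] h = 1/48; multiply by 3! = 6 to get 1/8.

1/8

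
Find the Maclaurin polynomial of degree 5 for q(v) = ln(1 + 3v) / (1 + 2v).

Take the Cauchy product of the two expansions.

2091*v^5/10 - 321*v^4/4 + 30*v^3 - 21*v^2/2 + 3*v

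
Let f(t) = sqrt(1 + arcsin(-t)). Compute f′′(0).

-1/4

Compose series: expand the inner function first, then feed it into the outer expansion.
From the series, [t^2] f = -1/8; multiply by 2! = 2 to get -1/4.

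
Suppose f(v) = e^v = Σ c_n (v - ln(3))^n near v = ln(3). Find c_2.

3/2

f(ln(3)) = 3
f′(ln(3)) = 3
f′′(ln(3)) = 3
So c_2 = f′′(ln(3))/2! = 3/2.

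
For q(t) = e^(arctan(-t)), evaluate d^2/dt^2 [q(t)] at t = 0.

Plug the Maclaurin series of the inner function into that of the outer and collect terms.
From the series, [t^2] q = 1/2; multiply by 2! = 2 to get 1.

1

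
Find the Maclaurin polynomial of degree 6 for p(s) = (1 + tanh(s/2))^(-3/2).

1105*s^6/196608 - 921*s^5/40960 + 155*s^4/2048 - 27*s^3/128 + 15*s^2/32 - 3*s/4 + 1

Compose series: expand the inner function first, then feed it into the outer expansion.
p(0) = 1
p′(0) = -3/4
p′′(0) = 15/16
p′′′(0) = -81/64
p^(4)(0) = 465/256
p^(5)(0) = -2763/1024
p^(6)(0) = 16575/4096
The Taylor polynomial is Σ p^(k)(0)/k! · s^k.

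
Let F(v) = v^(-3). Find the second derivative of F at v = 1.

12

The coefficient of (v - 1)^2 in the expansion is 6, so F′′(1) = 2! * (6) = 12.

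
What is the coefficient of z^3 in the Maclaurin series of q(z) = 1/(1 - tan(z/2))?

1/6

Let u equal the inner series; expand the outer function in u and truncate.
q(0) = 1
q′(0) = 1/2
q′′(0) = 1/2
q′′′(0) = 1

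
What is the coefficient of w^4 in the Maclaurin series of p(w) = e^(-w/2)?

[w^0] = 1;  [w^1] = -1/2;  [w^2] = 1/8;  [w^3] = -1/48;  [w^4] = 1/384.

1/384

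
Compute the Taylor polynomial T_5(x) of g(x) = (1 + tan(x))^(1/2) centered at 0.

Let u equal the inner series; expand the outer function in u and truncate.
g(0) = 1
g′(0) = 1/2
g′′(0) = -1/4
g′′′(0) = 11/8
g^(4)(0) = -47/16
g^(5)(0) = 601/32

601*x^5/3840 - 47*x^4/384 + 11*x^3/48 - x^2/8 + x/2 + 1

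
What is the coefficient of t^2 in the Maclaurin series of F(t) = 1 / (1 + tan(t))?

1

Write 1/(1+u) = 1 - u + u^2 - u^3 + ... and substitute the series for u.
F(0) = 1
F′(0) = -1
F′′(0) = 2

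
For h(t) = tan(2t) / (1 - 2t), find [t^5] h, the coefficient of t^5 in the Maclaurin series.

Multiply the two series term by term and collect like powers.
h(0) = 0
h′(0) = 2
h′′(0) = 8
h′′′(0) = 64
h^(4)(0) = 512
h^(5)(0) = 5632
So c_5 = h^(5)(0)/5! = 704/15.

704/15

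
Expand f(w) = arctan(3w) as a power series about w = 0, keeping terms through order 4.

-9*w^3 + 3*w

f(0) = 0
f′(0) = 3
f′′(0) = 0
f′′′(0) = -54
f^(4)(0) = 0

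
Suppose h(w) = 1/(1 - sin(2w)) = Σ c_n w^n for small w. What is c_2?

Compose series: expand the inner function first, then feed it into the outer expansion.
[w^0] = 1;  [w^1] = 2;  [w^2] = 4.
So c_2 = h′′(0)/2! = 4.

4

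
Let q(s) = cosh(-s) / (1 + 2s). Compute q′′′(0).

Take the Cauchy product of the two expansions.
The coefficient of s^3 in the expansion is -9, so q′′′(0) = 3! * (-9) = -54.

-54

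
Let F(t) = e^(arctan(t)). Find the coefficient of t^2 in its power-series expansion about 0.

Substitute the inner expansion into the outer series and collect powers.
[t^0] = 1;  [t^1] = 1;  [t^2] = 1/2.

1/2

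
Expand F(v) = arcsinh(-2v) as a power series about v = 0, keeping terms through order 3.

4*v^3/3 - 2*v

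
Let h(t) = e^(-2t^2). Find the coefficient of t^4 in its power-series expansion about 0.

Apply the Taylor formula c_k = f^(k)(a)/k!.

2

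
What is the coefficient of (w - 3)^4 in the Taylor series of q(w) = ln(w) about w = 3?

q(3) = ln(3)
q′(3) = 1/3
q′′(3) = -1/9
q′′′(3) = 2/27
q^(4)(3) = -2/27
So c_4 = q^(4)(3)/4! = -1/324.

-1/324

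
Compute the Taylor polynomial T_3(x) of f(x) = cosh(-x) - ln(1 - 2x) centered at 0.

8*x^3/3 + 5*x^2/2 + 2*x + 1

Combine the two series term by term.
f(0) = 1
f′(0) = 2
f′′(0) = 5
f′′′(0) = 16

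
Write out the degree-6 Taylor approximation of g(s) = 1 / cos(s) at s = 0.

61*s^6/720 + 5*s^4/24 + s^2/2 + 1

Write the quotient as an unknown series and match coefficients against numerator = denominator · series.
g(0) = 1
g′(0) = 0
g′′(0) = 1
g′′′(0) = 0
g^(4)(0) = 5
g^(5)(0) = 0
g^(6)(0) = 61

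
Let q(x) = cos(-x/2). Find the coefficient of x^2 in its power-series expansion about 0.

-1/8

q(0) = 1
q′(0) = 0
q′′(0) = -1/4
So c_2 = q′′(0)/2! = -1/8.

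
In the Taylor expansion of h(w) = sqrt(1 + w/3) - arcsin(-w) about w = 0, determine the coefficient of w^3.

73/432

Expand each term separately and add.
So c_3 = h′′′(0)/3! = 73/432.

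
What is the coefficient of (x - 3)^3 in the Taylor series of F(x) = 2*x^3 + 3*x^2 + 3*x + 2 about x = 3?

F(3) = 92
F′(3) = 75
F′′(3) = 42
F′′′(3) = 12
So c_3 = F′′′(3)/3! = 2.

2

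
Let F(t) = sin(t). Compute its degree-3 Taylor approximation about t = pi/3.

Apply the Taylor formula c_k = f^(k)(a)/k!.
F(pi/3) = sqrt(3)/2
F′(pi/3) = 1/2
F′′(pi/3) = -sqrt(3)/2
F′′′(pi/3) = -1/2

-(t - pi/3)^3/12 - sqrt(3)*(t - pi/3)^2/4 + (t - pi/3)/2 + sqrt(3)/2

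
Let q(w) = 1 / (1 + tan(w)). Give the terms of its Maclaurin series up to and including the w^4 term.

Write 1/(1+u) = 1 - u + u^2 - u^3 + ... and substitute the series for u.

5*w^4/3 - 4*w^3/3 + w^2 - w + 1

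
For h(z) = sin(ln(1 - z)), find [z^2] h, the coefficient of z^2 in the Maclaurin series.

Substitute the inner expansion into the outer series and collect powers.
[z^0] = 0;  [z^1] = -1;  [z^2] = -1/2.
So c_2 = h′′(0)/2! = -1/2.

-1/2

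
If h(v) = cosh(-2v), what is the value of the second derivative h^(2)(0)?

4

From the series, [v^2] h = 2; multiply by 2! = 2 to get 4.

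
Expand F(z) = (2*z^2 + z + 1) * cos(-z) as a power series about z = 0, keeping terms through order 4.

Distribute the polynomial across the series and collect like powers.

-23*z^4/24 - z^3/2 + 3*z^2/2 + z + 1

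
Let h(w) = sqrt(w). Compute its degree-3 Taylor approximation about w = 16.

(w - 16)^3/16384 - (w - 16)^2/512 + (w - 16)/8 + 4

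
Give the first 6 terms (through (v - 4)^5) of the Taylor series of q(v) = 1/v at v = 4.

-(v - 4)^5/4096 + (v - 4)^4/1024 - (v - 4)^3/256 + (v - 4)^2/64 - (v - 4)/16 + 1/4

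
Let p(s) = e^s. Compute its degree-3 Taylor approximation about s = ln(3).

(s - ln(3))^3/2 + 3*(s - ln(3))^2/2 + 3*(s - ln(3)) + 3

p(ln(3)) = 3
p′(ln(3)) = 3
p′′(ln(3)) = 3
p′′′(ln(3)) = 3
Then c_k = p^(k)(ln(3))/k! gives each Taylor coefficient.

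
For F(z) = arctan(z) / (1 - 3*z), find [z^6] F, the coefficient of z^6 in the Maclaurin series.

1173/5

Expand 1/(denominator) as a geometric series and multiply by the numerator's series.
F(0) = 0
F′(0) = 1
F′′(0) = 6
F′′′(0) = 52
F^(4)(0) = 624
F^(5)(0) = 9384
F^(6)(0) = 168912
So c_6 = F^(6)(0)/6! = 1173/5.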